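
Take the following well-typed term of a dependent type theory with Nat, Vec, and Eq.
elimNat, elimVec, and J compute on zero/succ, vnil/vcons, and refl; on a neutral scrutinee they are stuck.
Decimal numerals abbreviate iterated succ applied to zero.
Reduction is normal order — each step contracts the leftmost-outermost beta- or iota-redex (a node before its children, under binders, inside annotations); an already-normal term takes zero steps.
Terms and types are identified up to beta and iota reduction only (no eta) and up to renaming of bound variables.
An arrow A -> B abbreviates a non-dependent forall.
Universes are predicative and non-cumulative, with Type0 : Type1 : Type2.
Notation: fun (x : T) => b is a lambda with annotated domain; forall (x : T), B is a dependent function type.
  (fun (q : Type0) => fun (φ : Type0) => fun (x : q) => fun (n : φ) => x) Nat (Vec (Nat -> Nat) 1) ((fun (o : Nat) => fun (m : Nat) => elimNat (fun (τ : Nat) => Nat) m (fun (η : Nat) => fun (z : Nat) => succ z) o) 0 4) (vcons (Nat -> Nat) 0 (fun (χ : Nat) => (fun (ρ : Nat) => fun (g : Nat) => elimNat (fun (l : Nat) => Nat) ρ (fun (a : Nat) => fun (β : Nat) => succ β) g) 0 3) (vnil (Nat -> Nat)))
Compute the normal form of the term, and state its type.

normal form:
  4
type:
  Nat


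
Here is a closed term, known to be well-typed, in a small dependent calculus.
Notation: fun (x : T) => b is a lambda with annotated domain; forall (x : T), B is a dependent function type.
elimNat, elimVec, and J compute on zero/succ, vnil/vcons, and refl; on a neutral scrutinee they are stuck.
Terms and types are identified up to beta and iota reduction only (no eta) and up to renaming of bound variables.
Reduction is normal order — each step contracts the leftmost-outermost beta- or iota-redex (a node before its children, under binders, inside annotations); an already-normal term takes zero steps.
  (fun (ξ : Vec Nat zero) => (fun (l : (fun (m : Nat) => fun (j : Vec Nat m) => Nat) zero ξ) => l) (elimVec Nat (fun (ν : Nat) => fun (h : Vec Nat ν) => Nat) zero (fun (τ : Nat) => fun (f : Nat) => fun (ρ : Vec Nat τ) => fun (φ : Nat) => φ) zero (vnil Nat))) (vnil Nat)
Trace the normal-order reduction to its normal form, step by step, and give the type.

normal-order reduction:
  (fun (ξ : Vec Nat zero) => (fun (l : (fun (m : Nat) => fun (j : Vec Nat m) => Nat) zero ξ) => l) (elimVec Nat (fun (ν : Nat) => fun (h : Vec Nat ν) => Nat) zero (fun (τ : Nat) => fun (f : Nat) => fun (ρ : Vec Nat τ) => fun (φ : Nat) => φ) zero (vnil Nat))) (vnil Nat)
  ~> (fun (ξ : (fun (l : Nat) => fun (m : Vec Nat l) => Nat) zero (vnil Nat)) => ξ) (elimVec Nat (fun (j : Nat) => fun (ν : Vec Nat j) => Nat) zero (fun (h : Nat) => fun (τ : Nat) => fun (f : Vec Nat h) => fun (ρ : Nat) => ρ) zero (vnil Nat))
  ~> elimVec Nat (fun (ξ : Nat) => fun (l : Vec Nat ξ) => Nat) zero (fun (m : Nat) => fun (j : Nat) => fun (ν : Vec Nat m) => fun (h : Nat) => h) zero (vnil Nat)
  ~> zero
the term's type:
  Nat


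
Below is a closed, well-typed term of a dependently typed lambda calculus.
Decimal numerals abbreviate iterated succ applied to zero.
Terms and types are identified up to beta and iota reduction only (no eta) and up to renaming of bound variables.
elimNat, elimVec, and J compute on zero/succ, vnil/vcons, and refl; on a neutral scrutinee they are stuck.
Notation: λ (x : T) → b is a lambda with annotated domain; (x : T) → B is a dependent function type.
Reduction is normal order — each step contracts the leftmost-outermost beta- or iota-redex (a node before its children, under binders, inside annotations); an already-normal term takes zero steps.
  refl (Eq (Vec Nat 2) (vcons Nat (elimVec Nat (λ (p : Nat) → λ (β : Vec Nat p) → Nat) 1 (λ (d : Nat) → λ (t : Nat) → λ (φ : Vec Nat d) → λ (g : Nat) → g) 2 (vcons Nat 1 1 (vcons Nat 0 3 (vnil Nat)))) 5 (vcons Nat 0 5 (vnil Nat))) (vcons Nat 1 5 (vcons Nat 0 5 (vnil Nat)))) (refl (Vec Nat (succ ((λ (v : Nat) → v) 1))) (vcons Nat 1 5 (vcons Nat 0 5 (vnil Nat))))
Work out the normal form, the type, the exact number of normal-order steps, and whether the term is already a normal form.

normal form:
  refl (Eq (Vec Nat 2) (vcons Nat 1 5 (vcons Nat 0 5 (vnil Nat))) (vcons Nat 1 5 (vcons Nat 0 5 (vnil Nat)))) (refl (Vec Nat 2) (vcons Nat 1 5 (vcons Nat 0 5 (vnil Nat))))
type:
  Eq (Eq (Vec Nat 2) (vcons Nat 1 5 (vcons Nat 0 5 (vnil Nat))) (vcons Nat 1 5 (vcons Nat 0 5 (vnil Nat)))) (refl (Vec Nat 2) (vcons Nat 1 5 (vcons Nat 0 5 (vnil Nat)))) (refl (Vec Nat 2) (vcons Nat 1 5 (vcons Nat 0 5 (vnil Nat))))
normal-order step count: 12
term was already normal: no
first redex: an elimVec iota-redex


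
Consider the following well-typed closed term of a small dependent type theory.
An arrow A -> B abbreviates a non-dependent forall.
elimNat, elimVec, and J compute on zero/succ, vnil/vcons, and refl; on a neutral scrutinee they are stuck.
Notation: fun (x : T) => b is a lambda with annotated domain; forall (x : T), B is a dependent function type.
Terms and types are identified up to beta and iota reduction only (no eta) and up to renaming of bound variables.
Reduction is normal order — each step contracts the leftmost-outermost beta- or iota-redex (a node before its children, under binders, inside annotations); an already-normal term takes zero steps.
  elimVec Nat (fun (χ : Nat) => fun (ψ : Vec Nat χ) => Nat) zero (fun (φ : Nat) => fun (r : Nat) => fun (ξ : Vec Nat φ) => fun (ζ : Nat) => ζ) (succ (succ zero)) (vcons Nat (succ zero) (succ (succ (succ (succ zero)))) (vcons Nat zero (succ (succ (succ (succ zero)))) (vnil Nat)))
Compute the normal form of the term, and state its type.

normal form:
  zero
the term's type:
  Nat
observation: the term reaches its normal form after 11 normal-order steps.


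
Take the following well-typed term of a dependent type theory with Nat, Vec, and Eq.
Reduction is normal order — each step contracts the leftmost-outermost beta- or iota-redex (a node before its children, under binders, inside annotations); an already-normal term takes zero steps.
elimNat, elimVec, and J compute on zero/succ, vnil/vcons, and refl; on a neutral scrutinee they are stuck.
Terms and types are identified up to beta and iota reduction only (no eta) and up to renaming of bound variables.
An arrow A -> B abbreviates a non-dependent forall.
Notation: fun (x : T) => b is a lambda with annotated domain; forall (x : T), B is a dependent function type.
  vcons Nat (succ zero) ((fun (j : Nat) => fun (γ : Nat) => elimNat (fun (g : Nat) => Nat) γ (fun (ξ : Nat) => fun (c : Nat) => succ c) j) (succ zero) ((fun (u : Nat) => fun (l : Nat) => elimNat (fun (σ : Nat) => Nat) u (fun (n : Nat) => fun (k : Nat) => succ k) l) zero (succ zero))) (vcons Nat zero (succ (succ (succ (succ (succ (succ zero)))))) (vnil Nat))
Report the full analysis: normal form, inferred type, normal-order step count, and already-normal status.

reduced normal form:
  vcons Nat (succ zero) (succ (succ zero)) (vcons Nat zero (succ (succ (succ (succ (succ (succ zero)))))) (vnil Nat))
type:
  Vec Nat (succ (succ zero))
steps to reach normal form (normal order): 12
started in normal form: no
first contracted redex: a beta-redex


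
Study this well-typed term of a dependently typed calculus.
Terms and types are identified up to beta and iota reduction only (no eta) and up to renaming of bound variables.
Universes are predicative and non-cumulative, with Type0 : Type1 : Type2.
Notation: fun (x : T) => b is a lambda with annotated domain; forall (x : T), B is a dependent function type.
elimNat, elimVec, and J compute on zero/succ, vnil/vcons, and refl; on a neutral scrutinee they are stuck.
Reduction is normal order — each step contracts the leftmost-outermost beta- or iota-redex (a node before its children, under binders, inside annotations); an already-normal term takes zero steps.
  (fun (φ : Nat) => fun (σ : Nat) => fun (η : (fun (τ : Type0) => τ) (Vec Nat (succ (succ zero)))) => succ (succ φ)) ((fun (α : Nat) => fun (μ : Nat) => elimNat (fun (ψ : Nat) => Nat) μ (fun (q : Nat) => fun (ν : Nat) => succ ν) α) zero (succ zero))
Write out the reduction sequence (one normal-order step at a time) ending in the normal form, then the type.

normal-order reduction:
  (fun (φ : Nat) => fun (σ : Nat) => fun (η : (fun (τ : Type0) => τ) (Vec Nat (succ (succ zero)))) => succ (succ φ)) ((fun (α : Nat) => fun (μ : Nat) => elimNat (fun (ψ : Nat) => Nat) μ (fun (q : Nat) => fun (ν : Nat) => succ ν) α) zero (succ zero))
  ~> fun (φ : Nat) => fun (σ : (fun (η : Type0) => η) (Vec Nat (succ (succ zero)))) => succ (succ ((fun (τ : Nat) => fun (α : Nat) => elimNat (fun (μ : Nat) => Nat) α (fun (ψ : Nat) => fun (q : Nat) => succ q) τ) zero (succ zero)))
  ~> fun (φ : Nat) => fun (σ : Vec Nat (succ (succ zero))) => succ (succ ((fun (η : Nat) => fun (τ : Nat) => elimNat (fun (α : Nat) => Nat) τ (fun (μ : Nat) => fun (ψ : Nat) => succ ψ) η) zero (succ zero)))
  ~> fun (φ : Nat) => fun (σ : Vec Nat (succ (succ zero))) => succ (succ ((fun (η : Nat) => elimNat (fun (τ : Nat) => Nat) η (fun (α : Nat) => fun (μ : Nat) => succ μ) zero) (succ zero)))
  ~> fun (φ : Nat) => fun (σ : Vec Nat (succ (succ zero))) => succ (succ (elimNat (fun (η : Nat) => Nat) (succ zero) (fun (τ : Nat) => fun (α : Nat) => succ α) zero))
  ~> fun (φ : Nat) => fun (σ : Vec Nat (succ (succ zero))) => succ (succ (succ zero))
inferred type:
  forall (φ : Nat), forall (σ : Vec Nat (succ (succ zero))), Nat


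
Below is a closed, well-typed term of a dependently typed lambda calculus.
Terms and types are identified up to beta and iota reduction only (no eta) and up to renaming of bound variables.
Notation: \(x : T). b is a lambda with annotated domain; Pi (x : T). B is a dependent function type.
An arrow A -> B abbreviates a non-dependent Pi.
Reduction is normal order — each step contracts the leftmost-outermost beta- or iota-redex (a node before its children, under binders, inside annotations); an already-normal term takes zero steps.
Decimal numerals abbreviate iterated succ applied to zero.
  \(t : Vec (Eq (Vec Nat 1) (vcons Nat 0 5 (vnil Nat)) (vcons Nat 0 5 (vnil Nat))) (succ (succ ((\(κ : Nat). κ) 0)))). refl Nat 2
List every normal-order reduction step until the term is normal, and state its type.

normal-order reduction sequence:
  \(t : Vec (Eq (Vec Nat 1) (vcons Nat 0 5 (vnil Nat)) (vcons Nat 0 5 (vnil Nat))) (succ (succ ((\(κ : Nat). κ) 0)))). refl Nat 2
  ~> \(t : Vec (Eq (Vec Nat 1) (vcons Nat 0 5 (vnil Nat)) (vcons Nat 0 5 (vnil Nat))) 2). refl Nat 2
inferred type:
  Vec (Eq (Vec Nat 1) (vcons Nat 0 5 (vnil Nat)) (vcons Nat 0 5 (vnil Nat))) 2 -> Eq Nat 2 2


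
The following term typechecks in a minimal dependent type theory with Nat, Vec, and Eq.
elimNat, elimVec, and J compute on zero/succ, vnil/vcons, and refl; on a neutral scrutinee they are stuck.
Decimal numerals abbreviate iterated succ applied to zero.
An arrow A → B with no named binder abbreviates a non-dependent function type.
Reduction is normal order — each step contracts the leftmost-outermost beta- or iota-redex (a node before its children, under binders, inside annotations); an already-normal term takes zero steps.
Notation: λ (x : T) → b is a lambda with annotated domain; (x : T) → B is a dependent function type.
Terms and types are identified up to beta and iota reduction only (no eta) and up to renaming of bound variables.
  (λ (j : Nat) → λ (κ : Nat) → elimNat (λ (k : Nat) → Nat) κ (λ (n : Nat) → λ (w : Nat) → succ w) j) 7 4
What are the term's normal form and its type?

reduced normal form:
  11
inferred type:
  Nat
observation: reduction starts at a beta-redex, and 24 normal-order steps reach the normal form.


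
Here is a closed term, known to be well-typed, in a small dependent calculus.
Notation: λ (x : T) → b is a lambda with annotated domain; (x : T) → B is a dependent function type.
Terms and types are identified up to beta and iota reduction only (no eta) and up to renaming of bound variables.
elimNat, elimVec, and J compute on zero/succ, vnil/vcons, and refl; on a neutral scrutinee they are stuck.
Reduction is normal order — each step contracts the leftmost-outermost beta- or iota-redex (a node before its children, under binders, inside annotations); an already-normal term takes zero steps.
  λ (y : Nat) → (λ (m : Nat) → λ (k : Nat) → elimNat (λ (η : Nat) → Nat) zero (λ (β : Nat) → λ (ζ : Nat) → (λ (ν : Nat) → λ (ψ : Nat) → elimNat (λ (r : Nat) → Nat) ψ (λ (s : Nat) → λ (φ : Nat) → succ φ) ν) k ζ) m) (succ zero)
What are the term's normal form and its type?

reduced normal form:
  λ (y : Nat) → λ (m : Nat) → elimNat (λ (k : Nat) → Nat) zero (λ (η : Nat) → λ (β : Nat) → succ β) m
inferred type:
  (y : Nat) → (m : Nat) → Nat


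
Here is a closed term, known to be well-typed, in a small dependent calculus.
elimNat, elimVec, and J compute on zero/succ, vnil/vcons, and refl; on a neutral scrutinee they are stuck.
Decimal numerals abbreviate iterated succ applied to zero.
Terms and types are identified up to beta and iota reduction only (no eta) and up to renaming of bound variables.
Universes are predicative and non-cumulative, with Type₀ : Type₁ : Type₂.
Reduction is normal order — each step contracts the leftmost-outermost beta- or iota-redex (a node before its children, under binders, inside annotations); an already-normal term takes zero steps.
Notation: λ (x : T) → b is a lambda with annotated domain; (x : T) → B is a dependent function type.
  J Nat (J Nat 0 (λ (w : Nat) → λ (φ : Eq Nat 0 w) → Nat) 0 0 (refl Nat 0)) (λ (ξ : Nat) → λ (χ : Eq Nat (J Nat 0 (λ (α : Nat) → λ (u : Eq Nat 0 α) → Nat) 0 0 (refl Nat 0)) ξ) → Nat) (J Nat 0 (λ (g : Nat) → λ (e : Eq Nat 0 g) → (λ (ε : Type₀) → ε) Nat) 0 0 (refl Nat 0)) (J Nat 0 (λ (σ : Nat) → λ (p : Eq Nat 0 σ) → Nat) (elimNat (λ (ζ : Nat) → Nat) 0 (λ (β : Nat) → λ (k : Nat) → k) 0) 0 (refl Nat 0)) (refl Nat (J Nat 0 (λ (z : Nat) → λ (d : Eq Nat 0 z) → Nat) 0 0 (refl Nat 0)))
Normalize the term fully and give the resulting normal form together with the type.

reduced normal form:
  0
type:
  Nat


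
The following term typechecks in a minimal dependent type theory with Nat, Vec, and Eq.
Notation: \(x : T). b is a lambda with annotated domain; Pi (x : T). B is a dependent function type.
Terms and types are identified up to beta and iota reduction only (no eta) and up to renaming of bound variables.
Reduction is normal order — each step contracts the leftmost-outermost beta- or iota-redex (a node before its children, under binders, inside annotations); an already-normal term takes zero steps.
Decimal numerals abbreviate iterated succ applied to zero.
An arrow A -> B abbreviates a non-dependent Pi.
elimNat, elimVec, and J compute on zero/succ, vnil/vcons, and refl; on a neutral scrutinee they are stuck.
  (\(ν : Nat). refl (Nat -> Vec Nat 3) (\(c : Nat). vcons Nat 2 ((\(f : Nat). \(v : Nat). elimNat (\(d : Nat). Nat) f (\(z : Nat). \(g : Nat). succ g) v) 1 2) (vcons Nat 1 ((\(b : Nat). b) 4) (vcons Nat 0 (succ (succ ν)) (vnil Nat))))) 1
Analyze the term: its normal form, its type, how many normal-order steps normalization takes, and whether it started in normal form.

reduced normal form:
  refl (Nat -> Vec Nat 3) (\(ν : Nat). vcons Nat 2 3 (vcons Nat 1 4 (vcons Nat 0 3 (vnil Nat))))
type:
  Eq (Nat -> Vec Nat 3) (\(ν : Nat). vcons Nat 2 3 (vcons Nat 1 4 (vcons Nat 0 3 (vnil Nat)))) (\(c : Nat). vcons Nat 2 3 (vcons Nat 1 4 (vcons Nat 0 3 (vnil Nat))))
normal-order step count: 11
term was already normal: no
first contracted redex: a beta-redex


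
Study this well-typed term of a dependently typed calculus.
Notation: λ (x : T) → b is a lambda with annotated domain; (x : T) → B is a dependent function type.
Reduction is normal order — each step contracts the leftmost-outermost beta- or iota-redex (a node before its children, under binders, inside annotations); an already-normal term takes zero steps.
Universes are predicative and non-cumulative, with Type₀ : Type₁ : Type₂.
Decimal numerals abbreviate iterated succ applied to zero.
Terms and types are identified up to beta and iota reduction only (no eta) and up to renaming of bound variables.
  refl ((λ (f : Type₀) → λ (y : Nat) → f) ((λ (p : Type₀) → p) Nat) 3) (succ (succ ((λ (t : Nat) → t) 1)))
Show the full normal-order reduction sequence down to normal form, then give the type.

reduction (normal order):
  refl ((λ (f : Type₀) → λ (y : Nat) → f) ((λ (p : Type₀) → p) Nat) 3) (succ (succ ((λ (t : Nat) → t) 1)))
  ~> refl ((λ (f : Nat) → (λ (y : Type₀) → y) Nat) 3) (succ (succ ((λ (p : Nat) → p) 1)))
  ~> refl ((λ (f : Type₀) → f) Nat) (succ (succ ((λ (y : Nat) → y) 1)))
  ~> refl Nat (succ (succ ((λ (f : Nat) → f) 1)))
  ~> refl Nat 3
inferred type:
  Eq Nat 3 3


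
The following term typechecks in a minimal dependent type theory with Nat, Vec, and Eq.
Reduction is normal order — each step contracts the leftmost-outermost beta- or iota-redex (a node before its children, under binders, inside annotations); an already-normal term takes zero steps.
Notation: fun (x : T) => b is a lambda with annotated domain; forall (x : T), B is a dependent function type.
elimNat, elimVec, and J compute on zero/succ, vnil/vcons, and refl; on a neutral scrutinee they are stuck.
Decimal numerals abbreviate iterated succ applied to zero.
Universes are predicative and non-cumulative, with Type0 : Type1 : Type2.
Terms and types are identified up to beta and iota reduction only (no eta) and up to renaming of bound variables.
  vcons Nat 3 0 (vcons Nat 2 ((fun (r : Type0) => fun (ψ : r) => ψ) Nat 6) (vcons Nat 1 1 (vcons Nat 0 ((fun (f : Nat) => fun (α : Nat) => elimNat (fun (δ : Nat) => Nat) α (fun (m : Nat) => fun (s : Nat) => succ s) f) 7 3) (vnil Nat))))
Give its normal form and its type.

normal form:
  vcons Nat 3 0 (vcons Nat 2 6 (vcons Nat 1 1 (vcons Nat 0 10 (vnil Nat))))
type:
  Vec Nat 4
observation: reduction starts at a beta-redex, and 26 normal-order steps reach the normal form.


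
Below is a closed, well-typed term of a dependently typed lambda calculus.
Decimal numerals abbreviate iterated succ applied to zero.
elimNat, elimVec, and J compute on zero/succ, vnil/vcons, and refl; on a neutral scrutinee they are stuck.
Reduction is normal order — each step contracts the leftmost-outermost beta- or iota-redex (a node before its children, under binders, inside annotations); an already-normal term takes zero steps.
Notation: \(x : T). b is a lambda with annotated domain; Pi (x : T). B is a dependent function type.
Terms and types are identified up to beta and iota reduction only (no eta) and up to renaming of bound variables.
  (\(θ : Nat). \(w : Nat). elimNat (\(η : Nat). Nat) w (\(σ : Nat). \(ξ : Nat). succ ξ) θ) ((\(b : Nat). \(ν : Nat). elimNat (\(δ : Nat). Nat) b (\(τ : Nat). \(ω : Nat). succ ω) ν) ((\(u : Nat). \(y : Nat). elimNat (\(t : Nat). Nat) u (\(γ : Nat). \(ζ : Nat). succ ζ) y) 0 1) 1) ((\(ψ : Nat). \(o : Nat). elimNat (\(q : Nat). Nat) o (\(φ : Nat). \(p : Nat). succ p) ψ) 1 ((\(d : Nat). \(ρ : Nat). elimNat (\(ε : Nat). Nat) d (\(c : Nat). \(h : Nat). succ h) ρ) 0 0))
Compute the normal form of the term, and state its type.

normal form:
  3
the term's type:
  Nat


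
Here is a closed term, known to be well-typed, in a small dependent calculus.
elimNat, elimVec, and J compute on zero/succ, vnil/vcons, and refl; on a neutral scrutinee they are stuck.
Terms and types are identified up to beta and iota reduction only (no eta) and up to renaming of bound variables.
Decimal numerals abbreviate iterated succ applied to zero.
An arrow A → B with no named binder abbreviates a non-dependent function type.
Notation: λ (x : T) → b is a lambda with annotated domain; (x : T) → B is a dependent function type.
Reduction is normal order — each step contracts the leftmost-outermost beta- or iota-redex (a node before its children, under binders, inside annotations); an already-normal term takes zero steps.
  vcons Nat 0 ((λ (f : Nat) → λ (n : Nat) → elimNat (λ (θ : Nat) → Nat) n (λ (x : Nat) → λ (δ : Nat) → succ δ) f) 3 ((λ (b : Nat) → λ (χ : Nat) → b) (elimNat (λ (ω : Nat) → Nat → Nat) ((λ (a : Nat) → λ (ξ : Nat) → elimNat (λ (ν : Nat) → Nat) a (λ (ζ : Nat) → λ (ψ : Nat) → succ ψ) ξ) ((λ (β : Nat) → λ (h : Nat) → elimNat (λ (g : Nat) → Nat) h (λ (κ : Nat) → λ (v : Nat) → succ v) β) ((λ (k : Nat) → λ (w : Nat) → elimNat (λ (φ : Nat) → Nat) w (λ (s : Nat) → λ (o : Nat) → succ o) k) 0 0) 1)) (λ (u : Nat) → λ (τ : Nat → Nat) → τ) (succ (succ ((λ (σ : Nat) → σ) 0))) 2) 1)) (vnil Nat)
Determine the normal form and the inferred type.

normal form:
  vcons Nat 0 6 (vnil Nat)
the term's type:
  Vec Nat 1
observation: the term reaches its normal form after 37 normal-order steps.


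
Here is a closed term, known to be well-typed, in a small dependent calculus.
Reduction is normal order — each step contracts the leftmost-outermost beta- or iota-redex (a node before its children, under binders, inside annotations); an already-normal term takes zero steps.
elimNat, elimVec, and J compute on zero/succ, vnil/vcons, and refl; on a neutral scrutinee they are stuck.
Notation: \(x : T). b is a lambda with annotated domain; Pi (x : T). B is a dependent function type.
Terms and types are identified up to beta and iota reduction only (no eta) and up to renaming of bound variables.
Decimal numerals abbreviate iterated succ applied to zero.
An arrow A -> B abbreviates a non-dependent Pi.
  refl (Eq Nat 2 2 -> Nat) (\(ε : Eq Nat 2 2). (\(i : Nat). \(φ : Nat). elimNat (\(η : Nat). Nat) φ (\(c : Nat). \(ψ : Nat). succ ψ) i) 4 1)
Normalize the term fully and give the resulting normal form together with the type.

normal form:
  refl (Eq Nat 2 2 -> Nat) (\(ε : Eq Nat 2 2). 5)
type:
  Eq (Eq Nat 2 2 -> Nat) (\(ε : Eq Nat 2 2). 5) (\(i : Eq Nat 2 2). 5)
observation: the term reaches its normal form after 15 normal-order steps.


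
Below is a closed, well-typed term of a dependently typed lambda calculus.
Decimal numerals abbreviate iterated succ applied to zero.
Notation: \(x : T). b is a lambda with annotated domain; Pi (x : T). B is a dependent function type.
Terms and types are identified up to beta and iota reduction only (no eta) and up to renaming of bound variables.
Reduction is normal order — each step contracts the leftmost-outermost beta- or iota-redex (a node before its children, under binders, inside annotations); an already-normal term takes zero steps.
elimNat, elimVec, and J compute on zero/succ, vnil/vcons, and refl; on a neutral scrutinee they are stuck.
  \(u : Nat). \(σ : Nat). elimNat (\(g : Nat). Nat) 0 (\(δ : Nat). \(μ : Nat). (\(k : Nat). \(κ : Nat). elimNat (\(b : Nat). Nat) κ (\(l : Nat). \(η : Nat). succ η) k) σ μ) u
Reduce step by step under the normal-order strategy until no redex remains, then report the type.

reduction (normal order):
  \(u : Nat). \(σ : Nat). elimNat (\(g : Nat). Nat) 0 (\(δ : Nat). \(μ : Nat). (\(k : Nat). \(κ : Nat). elimNat (\(b : Nat). Nat) κ (\(l : Nat). \(η : Nat). succ η) k) σ μ) u
  ~> \(u : Nat). \(σ : Nat). elimNat (\(g : Nat). Nat) 0 (\(δ : Nat). \(μ : Nat). (\(k : Nat). elimNat (\(κ : Nat). Nat) k (\(b : Nat). \(l : Nat). succ l) σ) μ) u
  ~> \(u : Nat). \(σ : Nat). elimNat (\(g : Nat). Nat) 0 (\(δ : Nat). \(μ : Nat). elimNat (\(k : Nat). Nat) μ (\(κ : Nat). \(b : Nat). succ b) σ) u
inferred type:
  Pi (u : Nat). Pi (σ : Nat). Nat


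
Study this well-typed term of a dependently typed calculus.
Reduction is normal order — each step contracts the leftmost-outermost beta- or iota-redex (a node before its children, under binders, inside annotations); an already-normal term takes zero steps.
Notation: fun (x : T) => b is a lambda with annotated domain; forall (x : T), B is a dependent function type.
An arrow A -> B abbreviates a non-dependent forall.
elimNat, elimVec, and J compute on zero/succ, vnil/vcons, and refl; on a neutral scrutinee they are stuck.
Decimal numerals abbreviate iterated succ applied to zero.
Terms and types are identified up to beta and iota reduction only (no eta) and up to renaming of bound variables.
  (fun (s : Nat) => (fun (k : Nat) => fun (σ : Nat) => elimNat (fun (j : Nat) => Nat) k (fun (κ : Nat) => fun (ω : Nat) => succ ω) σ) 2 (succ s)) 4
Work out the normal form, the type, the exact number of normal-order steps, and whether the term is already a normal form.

normal form:
  7
the term's type:
  Nat
steps to reach normal form (normal order): 19
term was already normal: no
first contracted redex: a beta-redex


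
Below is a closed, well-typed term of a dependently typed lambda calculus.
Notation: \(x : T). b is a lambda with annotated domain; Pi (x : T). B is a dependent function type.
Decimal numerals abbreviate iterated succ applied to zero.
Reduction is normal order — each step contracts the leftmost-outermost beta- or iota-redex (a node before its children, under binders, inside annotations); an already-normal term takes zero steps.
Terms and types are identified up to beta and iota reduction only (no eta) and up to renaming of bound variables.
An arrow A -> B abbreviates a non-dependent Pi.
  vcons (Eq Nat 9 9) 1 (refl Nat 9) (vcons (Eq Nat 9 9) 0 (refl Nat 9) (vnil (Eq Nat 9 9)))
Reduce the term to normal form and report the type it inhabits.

normal form:
  vcons (Eq Nat 9 9) 1 (refl Nat 9) (vcons (Eq Nat 9 9) 0 (refl Nat 9) (vnil (Eq Nat 9 9)))
the term's type:
  Vec (Eq Nat 9 9) 2
observation: no redex remains anywhere in the term; it is its own normal form.


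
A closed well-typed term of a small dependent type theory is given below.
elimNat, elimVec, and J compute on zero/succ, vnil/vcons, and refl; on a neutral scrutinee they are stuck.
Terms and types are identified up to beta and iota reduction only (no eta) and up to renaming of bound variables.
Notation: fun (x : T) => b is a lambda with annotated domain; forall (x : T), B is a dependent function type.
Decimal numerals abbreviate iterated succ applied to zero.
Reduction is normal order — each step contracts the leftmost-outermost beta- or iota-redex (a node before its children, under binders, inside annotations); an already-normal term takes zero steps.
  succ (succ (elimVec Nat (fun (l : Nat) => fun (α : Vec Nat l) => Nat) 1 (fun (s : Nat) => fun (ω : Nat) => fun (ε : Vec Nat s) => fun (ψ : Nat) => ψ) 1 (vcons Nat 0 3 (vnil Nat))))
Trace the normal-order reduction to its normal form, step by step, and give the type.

reduction (normal order):
  succ (succ (elimVec Nat (fun (l : Nat) => fun (α : Vec Nat l) => Nat) 1 (fun (s : Nat) => fun (ω : Nat) => fun (ε : Vec Nat s) => fun (ψ : Nat) => ψ) 1 (vcons Nat 0 3 (vnil Nat))))
  ~> succ (succ ((fun (l : Nat) => fun (α : Nat) => fun (s : Vec Nat l) => fun (ω : Nat) => ω) 0 3 (vnil Nat) (elimVec Nat (fun (ε : Nat) => fun (ψ : Vec Nat ε) => Nat) 1 (fun (a : Nat) => fun (β : Nat) => fun (χ : Vec Nat a) => fun (φ : Nat) => φ) 0 (vnil Nat))))
  ~> succ (succ ((fun (l : Nat) => fun (α : Vec Nat 0) => fun (s : Nat) => s) 3 (vnil Nat) (elimVec Nat (fun (ω : Nat) => fun (ε : Vec Nat ω) => Nat) 1 (fun (ψ : Nat) => fun (a : Nat) => fun (β : Vec Nat ψ) => fun (χ : Nat) => χ) 0 (vnil Nat))))
  ~> succ (succ ((fun (l : Vec Nat 0) => fun (α : Nat) => α) (vnil Nat) (elimVec Nat (fun (s : Nat) => fun (ω : Vec Nat s) => Nat) 1 (fun (ε : Nat) => fun (ψ : Nat) => fun (a : Vec Nat ε) => fun (β : Nat) => β) 0 (vnil Nat))))
  ~> succ (succ ((fun (l : Nat) => l) (elimVec Nat (fun (α : Nat) => fun (s : Vec Nat α) => Nat) 1 (fun (ω : Nat) => fun (ε : Nat) => fun (ψ : Vec Nat ω) => fun (a : Nat) => a) 0 (vnil Nat))))
  ~> succ (succ (elimVec Nat (fun (l : Nat) => fun (α : Vec Nat l) => Nat) 1 (fun (s : Nat) => fun (ω : Nat) => fun (ε : Vec Nat s) => fun (ψ : Nat) => ψ) 0 (vnil Nat)))
  ~> 3
type:
  Nat


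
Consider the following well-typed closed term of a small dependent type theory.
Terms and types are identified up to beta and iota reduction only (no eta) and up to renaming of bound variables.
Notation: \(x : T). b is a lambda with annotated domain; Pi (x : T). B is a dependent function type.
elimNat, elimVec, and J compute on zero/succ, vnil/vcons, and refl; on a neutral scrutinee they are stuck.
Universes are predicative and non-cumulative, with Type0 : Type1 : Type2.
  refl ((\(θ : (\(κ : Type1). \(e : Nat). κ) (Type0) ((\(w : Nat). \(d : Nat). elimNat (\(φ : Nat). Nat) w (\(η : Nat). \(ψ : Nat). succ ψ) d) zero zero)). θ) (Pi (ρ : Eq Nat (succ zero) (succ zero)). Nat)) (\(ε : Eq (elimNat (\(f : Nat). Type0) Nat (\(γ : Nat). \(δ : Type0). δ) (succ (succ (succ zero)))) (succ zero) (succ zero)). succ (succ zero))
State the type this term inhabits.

the term's type:
  Eq (Pi (θ : Eq Nat (succ zero) (succ zero)). Nat) (\(κ : Eq Nat (succ zero) (succ zero)). succ (succ zero)) (\(e : Eq Nat (succ zero) (succ zero)). succ (succ zero))


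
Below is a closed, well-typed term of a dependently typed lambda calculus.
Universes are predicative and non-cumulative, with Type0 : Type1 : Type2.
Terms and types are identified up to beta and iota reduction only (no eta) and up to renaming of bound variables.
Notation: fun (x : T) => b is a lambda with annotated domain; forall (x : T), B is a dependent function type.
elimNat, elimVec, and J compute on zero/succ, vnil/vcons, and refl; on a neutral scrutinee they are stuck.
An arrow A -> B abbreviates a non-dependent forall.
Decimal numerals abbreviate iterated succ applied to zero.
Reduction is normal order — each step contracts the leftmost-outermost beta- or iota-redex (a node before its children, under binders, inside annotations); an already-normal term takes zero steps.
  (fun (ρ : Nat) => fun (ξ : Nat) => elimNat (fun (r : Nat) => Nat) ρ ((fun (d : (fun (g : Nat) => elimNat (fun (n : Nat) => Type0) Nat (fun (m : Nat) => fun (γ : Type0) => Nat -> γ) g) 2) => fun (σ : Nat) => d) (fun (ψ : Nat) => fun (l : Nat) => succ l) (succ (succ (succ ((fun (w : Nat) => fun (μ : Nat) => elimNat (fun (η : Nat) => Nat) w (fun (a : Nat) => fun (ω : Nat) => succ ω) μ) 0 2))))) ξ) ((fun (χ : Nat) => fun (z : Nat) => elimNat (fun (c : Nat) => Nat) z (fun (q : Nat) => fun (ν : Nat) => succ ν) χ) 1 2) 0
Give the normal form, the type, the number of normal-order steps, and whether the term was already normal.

normal form:
  3
type:
  Nat
normal-order step count: 9
term was already normal: no
first contracted redex: a beta-redex


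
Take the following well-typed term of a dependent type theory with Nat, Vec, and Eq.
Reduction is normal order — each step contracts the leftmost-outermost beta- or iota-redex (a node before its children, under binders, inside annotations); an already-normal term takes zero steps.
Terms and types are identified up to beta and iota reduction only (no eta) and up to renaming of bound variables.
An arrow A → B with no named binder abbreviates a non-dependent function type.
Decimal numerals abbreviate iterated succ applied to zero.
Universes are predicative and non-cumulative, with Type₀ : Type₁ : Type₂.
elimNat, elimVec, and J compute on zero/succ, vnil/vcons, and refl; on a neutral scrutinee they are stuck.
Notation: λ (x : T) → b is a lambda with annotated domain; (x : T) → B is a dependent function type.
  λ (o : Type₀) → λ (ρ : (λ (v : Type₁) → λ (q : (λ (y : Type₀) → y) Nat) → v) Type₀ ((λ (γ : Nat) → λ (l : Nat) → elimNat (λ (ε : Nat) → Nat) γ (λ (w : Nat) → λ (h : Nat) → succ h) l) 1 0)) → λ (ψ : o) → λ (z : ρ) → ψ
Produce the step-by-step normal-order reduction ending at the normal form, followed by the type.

reduction (normal order):
  λ (o : Type₀) → λ (ρ : (λ (v : Type₁) → λ (q : (λ (y : Type₀) → y) Nat) → v) Type₀ ((λ (γ : Nat) → λ (l : Nat) → elimNat (λ (ε : Nat) → Nat) γ (λ (w : Nat) → λ (h : Nat) → succ h) l) 1 0)) → λ (ψ : o) → λ (z : ρ) → ψ
  ~> λ (o : Type₀) → λ (ρ : (λ (v : (λ (q : Type₀) → q) Nat) → Type₀) ((λ (y : Nat) → λ (γ : Nat) → elimNat (λ (l : Nat) → Nat) y (λ (ε : Nat) → λ (w : Nat) → succ w) γ) 1 0)) → λ (h : o) → λ (ψ : ρ) → h
  ~> λ (o : Type₀) → λ (ρ : Type₀) → λ (v : o) → λ (q : ρ) → v
the term's type:
  (o : Type₀) → (ρ : Type₀) → o → ρ → o


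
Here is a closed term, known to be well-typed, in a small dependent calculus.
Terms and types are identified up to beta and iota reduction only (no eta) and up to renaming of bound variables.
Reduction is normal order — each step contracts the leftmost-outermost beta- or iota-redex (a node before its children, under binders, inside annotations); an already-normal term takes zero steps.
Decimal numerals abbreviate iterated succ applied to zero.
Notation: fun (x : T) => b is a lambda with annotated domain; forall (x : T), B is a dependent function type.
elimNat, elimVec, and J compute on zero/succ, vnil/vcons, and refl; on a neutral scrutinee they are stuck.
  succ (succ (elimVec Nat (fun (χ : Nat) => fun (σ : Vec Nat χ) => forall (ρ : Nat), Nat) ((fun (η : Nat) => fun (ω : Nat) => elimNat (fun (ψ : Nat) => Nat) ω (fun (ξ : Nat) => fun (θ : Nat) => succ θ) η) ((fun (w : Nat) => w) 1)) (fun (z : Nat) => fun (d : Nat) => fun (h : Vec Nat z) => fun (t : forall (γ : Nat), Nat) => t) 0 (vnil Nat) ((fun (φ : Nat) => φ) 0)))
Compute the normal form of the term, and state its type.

normal form:
  3
inferred type:
  Nat


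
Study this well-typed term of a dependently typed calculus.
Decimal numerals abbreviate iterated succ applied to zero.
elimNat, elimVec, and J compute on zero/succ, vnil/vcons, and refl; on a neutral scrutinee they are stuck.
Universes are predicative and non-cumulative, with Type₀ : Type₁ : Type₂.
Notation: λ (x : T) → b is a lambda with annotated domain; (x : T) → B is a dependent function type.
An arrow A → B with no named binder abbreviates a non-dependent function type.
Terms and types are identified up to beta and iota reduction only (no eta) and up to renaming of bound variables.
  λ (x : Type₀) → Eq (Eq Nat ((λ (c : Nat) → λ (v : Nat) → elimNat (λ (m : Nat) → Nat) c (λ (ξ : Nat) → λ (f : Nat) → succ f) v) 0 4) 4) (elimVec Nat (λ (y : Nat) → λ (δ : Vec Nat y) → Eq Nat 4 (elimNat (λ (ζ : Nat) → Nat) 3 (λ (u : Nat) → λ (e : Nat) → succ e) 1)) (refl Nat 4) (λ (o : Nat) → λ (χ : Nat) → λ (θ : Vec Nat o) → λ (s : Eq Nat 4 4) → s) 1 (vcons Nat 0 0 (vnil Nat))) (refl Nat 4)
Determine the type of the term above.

inferred type:
  Type₀ → Type₀


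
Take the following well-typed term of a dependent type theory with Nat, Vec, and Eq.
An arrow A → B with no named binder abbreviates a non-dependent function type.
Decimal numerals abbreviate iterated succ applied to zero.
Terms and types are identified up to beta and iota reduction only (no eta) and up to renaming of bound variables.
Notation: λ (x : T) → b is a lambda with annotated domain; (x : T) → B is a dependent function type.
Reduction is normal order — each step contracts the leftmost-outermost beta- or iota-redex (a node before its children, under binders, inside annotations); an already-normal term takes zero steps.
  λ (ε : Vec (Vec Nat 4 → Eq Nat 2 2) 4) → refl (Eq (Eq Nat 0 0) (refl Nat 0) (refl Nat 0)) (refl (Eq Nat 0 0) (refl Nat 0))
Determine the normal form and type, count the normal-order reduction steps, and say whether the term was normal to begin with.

normal form:
  λ (ε : Vec (Vec Nat 4 → Eq Nat 2 2) 4) → refl (Eq (Eq Nat 0 0) (refl Nat 0) (refl Nat 0)) (refl (Eq Nat 0 0) (refl Nat 0))
the term's type:
  Vec (Vec Nat 4 → Eq Nat 2 2) 4 → Eq (Eq (Eq Nat 0 0) (refl Nat 0) (refl Nat 0)) (refl (Eq Nat 0 0) (refl Nat 0)) (refl (Eq Nat 0 0) (refl Nat 0))
steps to reach normal form (normal order): 0
already normal: yes


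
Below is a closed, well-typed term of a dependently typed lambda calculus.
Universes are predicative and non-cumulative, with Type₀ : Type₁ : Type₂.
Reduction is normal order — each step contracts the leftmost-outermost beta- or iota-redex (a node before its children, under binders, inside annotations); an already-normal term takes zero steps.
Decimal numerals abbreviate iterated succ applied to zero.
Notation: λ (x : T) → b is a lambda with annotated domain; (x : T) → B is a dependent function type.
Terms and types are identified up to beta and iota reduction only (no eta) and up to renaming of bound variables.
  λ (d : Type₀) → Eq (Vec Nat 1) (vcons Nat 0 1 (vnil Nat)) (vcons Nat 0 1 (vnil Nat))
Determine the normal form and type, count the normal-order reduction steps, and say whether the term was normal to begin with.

resulting normal form:
  λ (d : Type₀) → Eq (Vec Nat 1) (vcons Nat 0 1 (vnil Nat)) (vcons Nat 0 1 (vnil Nat))
the term's type:
  (d : Type₀) → Type₀
reduction steps (normal order): 0
term was already normal: yes


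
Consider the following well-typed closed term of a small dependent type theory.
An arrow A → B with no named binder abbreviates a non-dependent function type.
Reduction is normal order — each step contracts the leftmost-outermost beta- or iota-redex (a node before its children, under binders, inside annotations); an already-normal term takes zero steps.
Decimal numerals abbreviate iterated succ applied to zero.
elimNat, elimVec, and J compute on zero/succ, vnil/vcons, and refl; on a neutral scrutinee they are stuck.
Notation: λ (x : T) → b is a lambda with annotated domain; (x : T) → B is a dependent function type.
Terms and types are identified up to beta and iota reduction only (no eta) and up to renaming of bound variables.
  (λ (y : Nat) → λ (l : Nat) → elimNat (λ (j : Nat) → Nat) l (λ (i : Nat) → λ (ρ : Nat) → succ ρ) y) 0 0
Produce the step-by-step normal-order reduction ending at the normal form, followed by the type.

normal-order reduction:
  (λ (y : Nat) → λ (l : Nat) → elimNat (λ (j : Nat) → Nat) l (λ (i : Nat) → λ (ρ : Nat) → succ ρ) y) 0 0
  ~> (λ (y : Nat) → elimNat (λ (l : Nat) → Nat) y (λ (j : Nat) → λ (i : Nat) → succ i) 0) 0
  ~> elimNat (λ (y : Nat) → Nat) 0 (λ (l : Nat) → λ (j : Nat) → succ j) 0
  ~> 0
inferred type:
  Nat


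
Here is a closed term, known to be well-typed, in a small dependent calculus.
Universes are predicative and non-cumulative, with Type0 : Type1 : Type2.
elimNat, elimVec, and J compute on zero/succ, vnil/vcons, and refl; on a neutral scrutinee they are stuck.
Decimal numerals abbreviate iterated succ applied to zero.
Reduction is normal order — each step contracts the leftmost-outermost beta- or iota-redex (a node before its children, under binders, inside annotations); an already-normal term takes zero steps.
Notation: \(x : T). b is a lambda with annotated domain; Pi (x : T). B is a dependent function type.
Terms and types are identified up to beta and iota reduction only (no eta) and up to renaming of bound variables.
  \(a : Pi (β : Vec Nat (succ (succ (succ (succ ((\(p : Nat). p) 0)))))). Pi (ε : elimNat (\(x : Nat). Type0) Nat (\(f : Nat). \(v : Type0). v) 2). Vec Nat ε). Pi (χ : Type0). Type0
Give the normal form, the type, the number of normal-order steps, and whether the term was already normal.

resulting normal form:
  \(a : Pi (β : Vec Nat 4). Pi (p : Nat). Vec Nat p). Pi (ε : Type0). Type0
the term's type:
  Pi (a : Pi (β : Vec Nat 4). Pi (p : Nat). Vec Nat p). Type1
reduction steps (normal order): 8
started in normal form: no
first contracted redex: a beta-redex


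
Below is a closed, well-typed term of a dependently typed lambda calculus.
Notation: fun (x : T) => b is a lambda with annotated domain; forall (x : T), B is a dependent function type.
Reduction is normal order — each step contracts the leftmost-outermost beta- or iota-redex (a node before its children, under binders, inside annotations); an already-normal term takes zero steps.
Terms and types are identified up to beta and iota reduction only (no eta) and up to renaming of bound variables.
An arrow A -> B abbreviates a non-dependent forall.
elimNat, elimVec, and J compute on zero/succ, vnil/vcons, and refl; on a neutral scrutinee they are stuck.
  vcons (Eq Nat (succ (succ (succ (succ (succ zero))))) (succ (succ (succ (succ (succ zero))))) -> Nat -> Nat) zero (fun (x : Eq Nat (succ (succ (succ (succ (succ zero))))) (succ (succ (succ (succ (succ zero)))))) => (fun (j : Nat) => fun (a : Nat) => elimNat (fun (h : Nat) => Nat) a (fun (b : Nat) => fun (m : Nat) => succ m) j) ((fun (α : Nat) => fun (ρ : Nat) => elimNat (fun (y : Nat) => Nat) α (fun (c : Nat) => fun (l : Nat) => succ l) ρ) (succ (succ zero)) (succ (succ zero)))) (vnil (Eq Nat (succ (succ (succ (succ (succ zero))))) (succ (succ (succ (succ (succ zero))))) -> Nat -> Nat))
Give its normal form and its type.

reduced normal form:
  vcons (Eq Nat (succ (succ (succ (succ (succ zero))))) (succ (succ (succ (succ (succ zero))))) -> Nat -> Nat) zero (fun (x : Eq Nat (succ (succ (succ (succ (succ zero))))) (succ (succ (succ (succ (succ zero)))))) => fun (j : Nat) => succ (succ (succ (succ j)))) (vnil (Eq Nat (succ (succ (succ (succ (succ zero))))) (succ (succ (succ (succ (succ zero))))) -> Nat -> Nat))
type:
  Vec (Eq Nat (succ (succ (succ (succ (succ zero))))) (succ (succ (succ (succ (succ zero))))) -> Nat -> Nat) (succ zero)
observation: 23 normal-order steps separate the term from its normal form.
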